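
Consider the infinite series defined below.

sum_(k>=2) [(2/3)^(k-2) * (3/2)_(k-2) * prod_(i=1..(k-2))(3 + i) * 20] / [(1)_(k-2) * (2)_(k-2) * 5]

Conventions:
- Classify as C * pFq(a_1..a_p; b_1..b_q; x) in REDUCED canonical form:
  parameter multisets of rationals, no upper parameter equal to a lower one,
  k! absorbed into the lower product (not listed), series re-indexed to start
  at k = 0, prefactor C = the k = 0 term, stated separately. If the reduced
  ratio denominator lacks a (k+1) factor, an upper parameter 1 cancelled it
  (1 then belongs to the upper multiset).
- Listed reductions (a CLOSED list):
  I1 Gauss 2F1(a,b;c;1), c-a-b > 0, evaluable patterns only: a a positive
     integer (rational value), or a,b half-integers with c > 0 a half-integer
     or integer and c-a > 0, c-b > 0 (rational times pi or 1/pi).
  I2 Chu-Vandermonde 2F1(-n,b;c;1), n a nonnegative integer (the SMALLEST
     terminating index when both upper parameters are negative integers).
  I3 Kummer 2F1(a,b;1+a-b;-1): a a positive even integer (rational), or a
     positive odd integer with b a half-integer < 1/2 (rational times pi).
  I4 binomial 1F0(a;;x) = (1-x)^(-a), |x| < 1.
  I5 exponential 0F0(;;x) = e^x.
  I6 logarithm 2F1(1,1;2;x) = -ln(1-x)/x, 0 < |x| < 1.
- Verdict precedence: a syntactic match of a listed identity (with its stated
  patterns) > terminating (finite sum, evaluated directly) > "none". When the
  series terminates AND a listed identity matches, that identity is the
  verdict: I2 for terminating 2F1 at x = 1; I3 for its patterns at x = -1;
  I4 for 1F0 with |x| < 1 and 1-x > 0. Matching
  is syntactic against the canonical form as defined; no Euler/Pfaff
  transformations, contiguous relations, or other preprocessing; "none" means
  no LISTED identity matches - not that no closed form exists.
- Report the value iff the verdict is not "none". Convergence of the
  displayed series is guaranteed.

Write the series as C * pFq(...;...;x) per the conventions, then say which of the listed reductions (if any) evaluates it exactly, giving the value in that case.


The series (x = 2/3) is 2F1: upper {3/2, 4}, lower {2}, prefactor 4. Verdict: no listed reduction: x = 2/3 and upper {3/2, 4} fail every I1-I6 pattern.

Key step: t_0 being 4, (1)_k (prefactor 4) is k! itself.
Term ratio: r(k) = (2/3) * (k+3/2) (k+4) / [(k+2) (k+1)] - rational in k. x = (2/3); t_0 = 4; negate the roots.


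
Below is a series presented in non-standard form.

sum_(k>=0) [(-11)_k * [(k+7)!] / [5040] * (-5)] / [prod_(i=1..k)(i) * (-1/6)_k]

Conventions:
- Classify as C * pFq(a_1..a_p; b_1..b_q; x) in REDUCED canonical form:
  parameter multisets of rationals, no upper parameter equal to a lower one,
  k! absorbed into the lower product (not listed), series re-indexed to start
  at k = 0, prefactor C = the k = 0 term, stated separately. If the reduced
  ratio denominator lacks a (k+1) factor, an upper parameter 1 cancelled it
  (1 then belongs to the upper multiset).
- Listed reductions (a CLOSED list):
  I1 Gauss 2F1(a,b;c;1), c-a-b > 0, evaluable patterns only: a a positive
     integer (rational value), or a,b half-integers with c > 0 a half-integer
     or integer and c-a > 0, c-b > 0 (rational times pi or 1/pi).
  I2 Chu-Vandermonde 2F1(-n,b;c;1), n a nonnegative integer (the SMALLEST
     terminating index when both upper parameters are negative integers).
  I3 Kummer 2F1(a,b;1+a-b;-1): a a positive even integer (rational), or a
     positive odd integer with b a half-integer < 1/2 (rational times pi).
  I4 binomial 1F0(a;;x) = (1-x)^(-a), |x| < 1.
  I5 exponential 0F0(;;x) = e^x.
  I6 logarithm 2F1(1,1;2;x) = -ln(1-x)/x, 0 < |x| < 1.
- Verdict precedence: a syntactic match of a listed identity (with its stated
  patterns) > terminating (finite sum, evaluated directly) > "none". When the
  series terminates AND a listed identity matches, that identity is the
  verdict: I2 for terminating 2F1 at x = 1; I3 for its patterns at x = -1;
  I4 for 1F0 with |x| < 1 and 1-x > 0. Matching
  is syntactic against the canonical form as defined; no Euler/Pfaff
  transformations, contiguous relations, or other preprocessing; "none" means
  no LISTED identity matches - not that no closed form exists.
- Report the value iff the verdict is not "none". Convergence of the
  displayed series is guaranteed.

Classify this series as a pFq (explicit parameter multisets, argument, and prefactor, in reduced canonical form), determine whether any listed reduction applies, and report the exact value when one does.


At argument 1: a 2F1 with upper {-11, 8}, lower {-1/6}, scaled by C = -5. Verdict (x = 1): Chu-Vandermonde (I2) applies (terminating 2F1 at x = 1 with n = 11, b = 8, c = -1/6). Its exact value is -14923301575/68325741131.

Structural cue: x = 1 and the factorial ratio (C = -5, x = 1) (k+a-1)!/(a-1)! is a rising factorial (a)_k.
Ratio: r(k) = 1 * (k-11) (k+8) / [(k-1/6) (k+1)] - poly over poly, x = 1 from leading terms; C = -5 at k = 0.


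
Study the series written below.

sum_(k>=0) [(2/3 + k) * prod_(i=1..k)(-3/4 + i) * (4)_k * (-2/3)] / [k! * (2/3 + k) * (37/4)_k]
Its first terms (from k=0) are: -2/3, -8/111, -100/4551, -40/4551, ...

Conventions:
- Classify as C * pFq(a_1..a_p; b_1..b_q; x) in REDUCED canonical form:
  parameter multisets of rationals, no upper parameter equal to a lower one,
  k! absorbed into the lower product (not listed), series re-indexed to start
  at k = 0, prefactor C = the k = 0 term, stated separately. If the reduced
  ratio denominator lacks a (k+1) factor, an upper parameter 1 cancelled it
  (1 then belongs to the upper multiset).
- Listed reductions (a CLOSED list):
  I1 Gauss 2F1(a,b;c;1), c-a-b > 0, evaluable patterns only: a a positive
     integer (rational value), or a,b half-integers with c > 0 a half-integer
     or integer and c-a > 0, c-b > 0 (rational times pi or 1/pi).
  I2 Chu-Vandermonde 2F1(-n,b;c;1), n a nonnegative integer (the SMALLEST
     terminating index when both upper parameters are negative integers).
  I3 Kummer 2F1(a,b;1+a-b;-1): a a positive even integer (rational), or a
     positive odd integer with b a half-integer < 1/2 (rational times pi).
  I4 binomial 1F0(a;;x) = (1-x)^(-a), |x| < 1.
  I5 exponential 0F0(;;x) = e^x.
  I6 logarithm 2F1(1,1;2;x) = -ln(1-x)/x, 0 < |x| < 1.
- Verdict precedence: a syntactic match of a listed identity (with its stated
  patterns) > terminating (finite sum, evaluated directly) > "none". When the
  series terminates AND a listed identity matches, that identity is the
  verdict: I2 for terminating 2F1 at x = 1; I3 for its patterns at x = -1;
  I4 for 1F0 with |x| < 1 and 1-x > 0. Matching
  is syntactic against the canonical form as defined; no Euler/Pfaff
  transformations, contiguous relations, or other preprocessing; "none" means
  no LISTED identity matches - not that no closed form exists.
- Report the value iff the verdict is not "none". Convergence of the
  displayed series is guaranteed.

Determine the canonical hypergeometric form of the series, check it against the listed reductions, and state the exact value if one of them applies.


At argument 1: a 2F1 with upper {1/4, 4}, lower {37/4}, scaled by C = -2/3. Verdict: Gauss (I1, integer-parameter pattern) matches (x = 1: the Gamma ratio telescopes since c-a-b = 5 > 0 and a = 4 in Z>0). Hence: -1595/2048.

The tell: t_0 being -2/3, k + 2/3 divides numerator and denominator alike; C = -2/3, x = 1 after cancelling.
Ratio: r(k) = 1 * (k+1/4) (k+4) / [(k+37/4) (k+1)] ; factor over Q: parameters, x = 1, and C = -2/3.


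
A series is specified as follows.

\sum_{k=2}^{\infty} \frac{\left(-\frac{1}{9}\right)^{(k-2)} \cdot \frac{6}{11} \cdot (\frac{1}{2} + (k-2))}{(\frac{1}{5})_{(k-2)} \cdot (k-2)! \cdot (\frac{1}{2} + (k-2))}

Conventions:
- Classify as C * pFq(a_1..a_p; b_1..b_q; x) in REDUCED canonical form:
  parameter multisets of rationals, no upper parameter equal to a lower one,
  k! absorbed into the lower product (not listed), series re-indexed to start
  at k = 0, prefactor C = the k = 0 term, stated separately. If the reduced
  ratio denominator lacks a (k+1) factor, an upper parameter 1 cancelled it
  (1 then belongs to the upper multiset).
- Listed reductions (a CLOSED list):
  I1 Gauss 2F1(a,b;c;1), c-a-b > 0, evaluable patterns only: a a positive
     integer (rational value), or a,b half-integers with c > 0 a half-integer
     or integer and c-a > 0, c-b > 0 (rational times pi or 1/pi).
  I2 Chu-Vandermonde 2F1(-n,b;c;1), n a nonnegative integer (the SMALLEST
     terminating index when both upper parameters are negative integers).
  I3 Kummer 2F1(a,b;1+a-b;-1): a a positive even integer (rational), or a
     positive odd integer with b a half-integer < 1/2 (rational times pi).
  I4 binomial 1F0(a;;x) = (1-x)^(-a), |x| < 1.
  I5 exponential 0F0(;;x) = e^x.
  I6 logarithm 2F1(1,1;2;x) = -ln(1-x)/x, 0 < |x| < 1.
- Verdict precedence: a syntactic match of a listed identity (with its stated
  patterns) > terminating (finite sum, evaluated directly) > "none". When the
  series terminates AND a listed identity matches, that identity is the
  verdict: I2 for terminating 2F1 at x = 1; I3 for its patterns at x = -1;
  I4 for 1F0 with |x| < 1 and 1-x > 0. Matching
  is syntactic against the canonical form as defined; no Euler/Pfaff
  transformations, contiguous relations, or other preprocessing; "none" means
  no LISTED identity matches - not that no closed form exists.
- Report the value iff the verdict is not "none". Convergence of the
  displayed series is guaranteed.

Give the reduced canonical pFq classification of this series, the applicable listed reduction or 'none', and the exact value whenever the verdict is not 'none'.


Reduced: x = -\frac{1}{9}, 0F1, upper = {-}, lower = {\frac{1}{5}}, C = \frac{6}{11}. Verdict: none here - no I1-I6 shape fits x = -\frac{1}{9} with lower {\frac{1}{5}}.

The tell: from the first term \frac{6}{11}: k + 1/2 divides numerator and denominator alike; C = 6/11, x = -1/9 after cancelling.
Term ratio: r(k) = -\frac{1}{9} * 1 / [(k+\frac{1}{5}) (k+1)] - rational in k, leading ratio -\frac{1}{9}; with t_0 = \frac{6}{11}, classification follows.


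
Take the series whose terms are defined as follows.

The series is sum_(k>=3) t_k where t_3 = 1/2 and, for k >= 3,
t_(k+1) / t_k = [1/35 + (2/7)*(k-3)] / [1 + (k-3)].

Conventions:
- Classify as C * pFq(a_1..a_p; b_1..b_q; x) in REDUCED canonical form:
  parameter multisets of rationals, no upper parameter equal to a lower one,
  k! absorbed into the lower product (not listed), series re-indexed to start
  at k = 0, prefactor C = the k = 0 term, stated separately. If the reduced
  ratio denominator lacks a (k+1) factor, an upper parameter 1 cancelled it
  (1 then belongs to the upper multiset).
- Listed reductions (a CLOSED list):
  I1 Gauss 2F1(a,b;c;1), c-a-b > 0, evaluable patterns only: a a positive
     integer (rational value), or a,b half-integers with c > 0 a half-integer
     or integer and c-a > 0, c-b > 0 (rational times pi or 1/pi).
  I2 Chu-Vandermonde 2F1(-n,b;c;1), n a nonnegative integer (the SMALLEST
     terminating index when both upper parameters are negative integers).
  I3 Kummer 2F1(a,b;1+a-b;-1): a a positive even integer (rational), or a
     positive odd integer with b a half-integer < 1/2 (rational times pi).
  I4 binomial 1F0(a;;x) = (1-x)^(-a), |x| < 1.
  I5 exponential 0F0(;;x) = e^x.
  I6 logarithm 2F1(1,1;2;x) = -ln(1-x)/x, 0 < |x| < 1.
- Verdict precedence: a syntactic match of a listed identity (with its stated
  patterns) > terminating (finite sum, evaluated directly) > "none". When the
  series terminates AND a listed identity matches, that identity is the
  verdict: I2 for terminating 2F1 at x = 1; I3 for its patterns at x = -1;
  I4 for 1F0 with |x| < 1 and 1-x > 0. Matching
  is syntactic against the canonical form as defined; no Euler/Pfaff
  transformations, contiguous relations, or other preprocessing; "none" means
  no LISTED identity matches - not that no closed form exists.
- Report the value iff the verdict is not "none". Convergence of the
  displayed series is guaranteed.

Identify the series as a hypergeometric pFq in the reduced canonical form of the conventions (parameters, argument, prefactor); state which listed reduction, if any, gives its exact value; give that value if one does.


With C = 1/2: the canonical form is 1F0(1/10; -; 2/7). Verdict: the binomial series (I4) applies (the 1F0 binomial series: exponent -1/10, x = 2/7). Exact value: (1/2) * (5/7)^(-1/10).

Key observation: with t_0 = 1/2, the expanded ratio factors over Q; C = 1/2, roots give parameters.
Ratio: r(k) = (2/7) * (k+1/10) / [(k+1)] - rational in k. x = (2/7); t_0 = 1/2; negate the roots.


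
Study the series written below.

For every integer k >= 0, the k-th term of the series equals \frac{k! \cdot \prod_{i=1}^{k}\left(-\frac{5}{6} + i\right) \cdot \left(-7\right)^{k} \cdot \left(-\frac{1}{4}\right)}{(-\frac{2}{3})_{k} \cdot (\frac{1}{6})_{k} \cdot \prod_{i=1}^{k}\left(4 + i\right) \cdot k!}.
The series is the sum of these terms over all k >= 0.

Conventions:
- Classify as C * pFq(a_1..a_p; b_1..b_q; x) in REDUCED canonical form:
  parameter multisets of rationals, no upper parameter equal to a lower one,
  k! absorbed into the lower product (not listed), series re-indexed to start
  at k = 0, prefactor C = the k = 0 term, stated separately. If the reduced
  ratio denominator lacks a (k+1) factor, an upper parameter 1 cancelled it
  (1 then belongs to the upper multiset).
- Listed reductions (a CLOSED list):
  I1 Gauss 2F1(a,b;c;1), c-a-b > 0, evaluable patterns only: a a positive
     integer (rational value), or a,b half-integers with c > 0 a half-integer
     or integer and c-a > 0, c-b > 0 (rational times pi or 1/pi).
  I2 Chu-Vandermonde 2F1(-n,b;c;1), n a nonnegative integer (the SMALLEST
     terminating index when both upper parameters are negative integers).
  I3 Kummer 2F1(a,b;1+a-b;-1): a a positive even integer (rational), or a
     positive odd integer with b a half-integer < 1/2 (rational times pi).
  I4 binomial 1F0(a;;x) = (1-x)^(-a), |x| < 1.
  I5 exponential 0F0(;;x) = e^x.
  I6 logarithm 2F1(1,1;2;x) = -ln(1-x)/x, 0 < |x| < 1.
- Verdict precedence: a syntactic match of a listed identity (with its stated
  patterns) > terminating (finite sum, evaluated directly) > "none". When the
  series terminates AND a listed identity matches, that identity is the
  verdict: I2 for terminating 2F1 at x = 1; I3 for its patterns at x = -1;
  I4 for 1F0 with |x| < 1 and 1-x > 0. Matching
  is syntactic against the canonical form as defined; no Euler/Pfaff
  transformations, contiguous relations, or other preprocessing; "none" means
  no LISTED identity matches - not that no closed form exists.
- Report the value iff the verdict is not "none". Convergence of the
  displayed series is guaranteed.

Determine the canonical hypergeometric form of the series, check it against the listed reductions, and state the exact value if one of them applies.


Key observation: x = -7 and the running product (C = -1/4) telescopes to a rising factorial.
Step ratio: r(k) = -7 * (k+1) / [(k-\frac{2}{3}) (k+5) (k+1)] - rational; roots negated = parameters, x = -7, C = -\frac{1}{4}.

Classification (C = -\frac{1}{4}): 1F2 with upper {1}, lower {-\frac{2}{3}, 5}, argument x = -7. Verdict: no listed reduction: x = -7 and upper {1} fail every I1-I6 pattern.


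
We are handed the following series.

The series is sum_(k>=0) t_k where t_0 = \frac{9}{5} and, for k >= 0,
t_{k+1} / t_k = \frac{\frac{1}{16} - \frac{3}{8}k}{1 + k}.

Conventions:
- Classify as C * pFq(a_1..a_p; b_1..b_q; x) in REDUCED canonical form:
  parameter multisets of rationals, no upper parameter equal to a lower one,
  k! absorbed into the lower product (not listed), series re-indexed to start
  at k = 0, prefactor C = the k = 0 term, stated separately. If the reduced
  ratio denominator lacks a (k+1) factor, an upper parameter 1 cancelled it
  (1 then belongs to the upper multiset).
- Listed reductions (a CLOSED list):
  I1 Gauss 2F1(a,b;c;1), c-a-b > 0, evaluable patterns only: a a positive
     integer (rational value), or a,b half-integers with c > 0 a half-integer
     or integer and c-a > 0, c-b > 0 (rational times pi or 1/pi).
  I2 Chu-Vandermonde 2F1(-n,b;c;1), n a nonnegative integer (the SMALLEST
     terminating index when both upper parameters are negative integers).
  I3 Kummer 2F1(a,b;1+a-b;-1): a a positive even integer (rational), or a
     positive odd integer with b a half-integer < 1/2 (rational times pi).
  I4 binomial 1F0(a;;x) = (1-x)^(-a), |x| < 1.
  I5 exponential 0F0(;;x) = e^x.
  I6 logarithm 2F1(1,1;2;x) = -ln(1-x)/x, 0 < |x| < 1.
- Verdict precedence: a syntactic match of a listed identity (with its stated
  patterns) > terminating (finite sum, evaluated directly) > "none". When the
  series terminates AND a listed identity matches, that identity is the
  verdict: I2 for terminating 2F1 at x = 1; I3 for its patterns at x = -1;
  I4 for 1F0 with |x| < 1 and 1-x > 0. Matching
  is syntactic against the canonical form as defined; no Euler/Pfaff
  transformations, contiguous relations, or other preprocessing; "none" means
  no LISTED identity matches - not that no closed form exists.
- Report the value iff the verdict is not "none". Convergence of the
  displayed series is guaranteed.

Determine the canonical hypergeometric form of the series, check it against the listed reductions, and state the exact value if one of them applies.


Classification (C = \frac{9}{5}): 1F0 with upper {-\frac{1}{6}}, lower {-}, argument x = -\frac{3}{8}. Verdict: binomial (I4) fires (the 1F0 binomial series: exponent 1/6, x = -\frac{3}{8}). Hence: \frac{9}{5} \cdot \left(\frac{11}{8}\right)^{\frac{1}{6}}.

The tell: t_0 being \frac{9}{5}, roots of the ratio polynomials (C = 9/5, x = -3/8) are the negated parameters.
Term ratio: r(k) = -\frac{3}{8} * (k-\frac{1}{6}) / [(k+1)] ; factor over Q: parameters, x = -\frac{3}{8}, and C = \frac{9}{5}.


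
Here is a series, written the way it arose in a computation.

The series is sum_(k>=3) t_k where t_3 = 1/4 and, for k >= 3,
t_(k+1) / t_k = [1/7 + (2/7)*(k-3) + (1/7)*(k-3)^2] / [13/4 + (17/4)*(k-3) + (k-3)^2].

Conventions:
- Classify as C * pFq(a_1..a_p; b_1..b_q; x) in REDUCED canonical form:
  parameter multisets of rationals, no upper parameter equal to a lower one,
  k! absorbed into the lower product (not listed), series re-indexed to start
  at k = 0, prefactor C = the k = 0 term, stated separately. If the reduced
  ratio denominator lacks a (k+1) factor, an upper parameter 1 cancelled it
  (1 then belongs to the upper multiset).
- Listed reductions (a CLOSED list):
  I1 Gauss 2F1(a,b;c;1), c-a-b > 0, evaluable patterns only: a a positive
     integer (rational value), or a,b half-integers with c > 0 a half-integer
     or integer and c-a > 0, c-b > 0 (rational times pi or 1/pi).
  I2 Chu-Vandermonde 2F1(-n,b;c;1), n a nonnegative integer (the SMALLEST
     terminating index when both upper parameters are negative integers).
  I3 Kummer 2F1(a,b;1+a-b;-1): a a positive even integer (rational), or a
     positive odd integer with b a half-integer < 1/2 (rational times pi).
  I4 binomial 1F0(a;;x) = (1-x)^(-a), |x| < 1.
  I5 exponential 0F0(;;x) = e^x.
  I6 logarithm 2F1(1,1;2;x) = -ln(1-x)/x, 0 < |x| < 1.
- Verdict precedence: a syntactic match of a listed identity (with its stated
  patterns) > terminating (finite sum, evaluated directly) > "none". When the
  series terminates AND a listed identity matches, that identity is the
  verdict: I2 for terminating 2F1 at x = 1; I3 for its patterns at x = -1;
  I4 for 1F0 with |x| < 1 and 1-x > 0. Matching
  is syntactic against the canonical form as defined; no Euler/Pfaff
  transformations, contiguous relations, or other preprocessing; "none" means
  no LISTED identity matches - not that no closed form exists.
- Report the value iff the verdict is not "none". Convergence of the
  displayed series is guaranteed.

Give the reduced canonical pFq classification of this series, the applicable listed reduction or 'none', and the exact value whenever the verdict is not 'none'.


With C = 1/4: the canonical form is 2F1(1, 1; 13/4; 1/7). Verdict: no listed reduction: x = 1/7 and upper {1, 1} fail every I1-I6 pattern.

Structural cue: from the first term 1/4: factor the ratio over Q (C = 1/4, x = 1/7): negated roots = parameters.
Ratio: r(k) = (1/7) * (k+1) (k+1) / [(k+13/4) (k+1)] - rational in k, leading ratio (1/7); with t_0 = 1/4, classification follows.


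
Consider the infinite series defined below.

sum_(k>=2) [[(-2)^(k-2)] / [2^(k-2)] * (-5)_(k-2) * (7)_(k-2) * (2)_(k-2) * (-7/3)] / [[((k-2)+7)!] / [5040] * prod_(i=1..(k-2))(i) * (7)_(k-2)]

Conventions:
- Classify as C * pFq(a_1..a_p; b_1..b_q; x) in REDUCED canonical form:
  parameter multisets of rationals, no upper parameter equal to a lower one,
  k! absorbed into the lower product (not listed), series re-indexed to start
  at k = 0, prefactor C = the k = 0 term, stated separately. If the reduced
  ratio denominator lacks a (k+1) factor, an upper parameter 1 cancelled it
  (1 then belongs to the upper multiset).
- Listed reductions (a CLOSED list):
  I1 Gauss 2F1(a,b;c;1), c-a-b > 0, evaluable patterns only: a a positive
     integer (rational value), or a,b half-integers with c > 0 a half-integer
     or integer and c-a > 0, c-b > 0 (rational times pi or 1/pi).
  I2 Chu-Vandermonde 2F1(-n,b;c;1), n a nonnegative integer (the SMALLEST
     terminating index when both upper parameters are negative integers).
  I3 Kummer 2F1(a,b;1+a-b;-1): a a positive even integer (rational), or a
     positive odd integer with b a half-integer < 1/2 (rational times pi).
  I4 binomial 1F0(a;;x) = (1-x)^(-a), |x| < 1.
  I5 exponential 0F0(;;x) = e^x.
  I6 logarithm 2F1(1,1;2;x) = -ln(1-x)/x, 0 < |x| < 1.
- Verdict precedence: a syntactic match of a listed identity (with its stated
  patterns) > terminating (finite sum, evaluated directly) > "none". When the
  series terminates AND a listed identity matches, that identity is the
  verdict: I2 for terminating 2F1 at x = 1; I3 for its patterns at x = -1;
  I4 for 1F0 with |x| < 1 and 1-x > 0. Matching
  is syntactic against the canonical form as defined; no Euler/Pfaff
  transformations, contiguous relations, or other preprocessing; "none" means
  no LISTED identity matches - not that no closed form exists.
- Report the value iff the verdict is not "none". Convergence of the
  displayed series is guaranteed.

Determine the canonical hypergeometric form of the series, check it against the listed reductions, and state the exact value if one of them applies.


Canonical form: C = -7/3 times 2F1 with upper {-5, 2}, lower {8}, x = -1. Verdict at x = -1: Kummer (I3) matches (x = -1; c = 8 equals 1+a-b for upper {-5, 2}: listed pattern). Sum: -49/6.

The tell: t_0 being -7/3, the two k-th powers (C = -7/3) combine into one argument.
Term ratio: r(k) = (-1) * (k-5) (k+2) / [(k+8) (k+1)] ; factor over Q: parameters, x = (-1), and C = -7/3.


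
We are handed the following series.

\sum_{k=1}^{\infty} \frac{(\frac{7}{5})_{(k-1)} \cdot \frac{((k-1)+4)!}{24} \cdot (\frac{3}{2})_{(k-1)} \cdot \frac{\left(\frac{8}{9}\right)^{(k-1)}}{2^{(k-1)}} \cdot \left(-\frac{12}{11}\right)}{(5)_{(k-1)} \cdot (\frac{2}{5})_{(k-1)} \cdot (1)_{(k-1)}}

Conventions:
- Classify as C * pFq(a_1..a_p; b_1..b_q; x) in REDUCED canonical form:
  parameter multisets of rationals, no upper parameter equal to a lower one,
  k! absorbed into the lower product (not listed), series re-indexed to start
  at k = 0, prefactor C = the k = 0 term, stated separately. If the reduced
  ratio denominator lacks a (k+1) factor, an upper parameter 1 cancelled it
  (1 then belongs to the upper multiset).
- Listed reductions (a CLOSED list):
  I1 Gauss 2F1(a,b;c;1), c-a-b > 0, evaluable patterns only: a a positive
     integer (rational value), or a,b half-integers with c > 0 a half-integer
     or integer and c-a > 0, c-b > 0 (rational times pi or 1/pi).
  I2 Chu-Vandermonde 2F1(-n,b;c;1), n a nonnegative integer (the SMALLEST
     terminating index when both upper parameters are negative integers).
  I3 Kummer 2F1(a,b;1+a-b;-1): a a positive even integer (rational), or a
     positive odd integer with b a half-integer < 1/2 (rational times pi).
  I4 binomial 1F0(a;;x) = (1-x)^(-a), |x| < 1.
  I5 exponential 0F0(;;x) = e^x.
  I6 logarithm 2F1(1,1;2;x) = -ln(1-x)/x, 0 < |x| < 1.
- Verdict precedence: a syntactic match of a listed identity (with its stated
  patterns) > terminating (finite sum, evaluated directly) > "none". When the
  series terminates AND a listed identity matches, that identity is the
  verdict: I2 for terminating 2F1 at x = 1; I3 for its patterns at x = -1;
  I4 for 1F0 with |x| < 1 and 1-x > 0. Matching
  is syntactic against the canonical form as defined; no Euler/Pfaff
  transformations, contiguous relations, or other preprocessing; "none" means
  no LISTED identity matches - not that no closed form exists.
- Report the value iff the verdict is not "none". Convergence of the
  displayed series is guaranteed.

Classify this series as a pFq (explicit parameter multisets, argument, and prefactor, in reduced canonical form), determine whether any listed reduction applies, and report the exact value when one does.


Canonical form: C = -\frac{12}{11} times 2F1 with upper {\frac{7}{5}, \frac{3}{2}}, lower {\frac{2}{5}}, x = \frac{4}{9}. Verdict: none. Every listed pattern misses the 2F1 form at \frac{4}{9}, upper {\frac{7}{5}, \frac{3}{2}}.

Key step: x = \frac{4}{9} and the parameter 5 appears in both the upper and lower lists and cancels.
Ratio: r(k) = \frac{4}{9} * (k+\frac{7}{5}) (k+\frac{3}{2}) / [(k+\frac{2}{5}) (k+1)] - poly over poly, x = \frac{4}{9} from leading terms; C = -\frac{12}{11} at k = 0.


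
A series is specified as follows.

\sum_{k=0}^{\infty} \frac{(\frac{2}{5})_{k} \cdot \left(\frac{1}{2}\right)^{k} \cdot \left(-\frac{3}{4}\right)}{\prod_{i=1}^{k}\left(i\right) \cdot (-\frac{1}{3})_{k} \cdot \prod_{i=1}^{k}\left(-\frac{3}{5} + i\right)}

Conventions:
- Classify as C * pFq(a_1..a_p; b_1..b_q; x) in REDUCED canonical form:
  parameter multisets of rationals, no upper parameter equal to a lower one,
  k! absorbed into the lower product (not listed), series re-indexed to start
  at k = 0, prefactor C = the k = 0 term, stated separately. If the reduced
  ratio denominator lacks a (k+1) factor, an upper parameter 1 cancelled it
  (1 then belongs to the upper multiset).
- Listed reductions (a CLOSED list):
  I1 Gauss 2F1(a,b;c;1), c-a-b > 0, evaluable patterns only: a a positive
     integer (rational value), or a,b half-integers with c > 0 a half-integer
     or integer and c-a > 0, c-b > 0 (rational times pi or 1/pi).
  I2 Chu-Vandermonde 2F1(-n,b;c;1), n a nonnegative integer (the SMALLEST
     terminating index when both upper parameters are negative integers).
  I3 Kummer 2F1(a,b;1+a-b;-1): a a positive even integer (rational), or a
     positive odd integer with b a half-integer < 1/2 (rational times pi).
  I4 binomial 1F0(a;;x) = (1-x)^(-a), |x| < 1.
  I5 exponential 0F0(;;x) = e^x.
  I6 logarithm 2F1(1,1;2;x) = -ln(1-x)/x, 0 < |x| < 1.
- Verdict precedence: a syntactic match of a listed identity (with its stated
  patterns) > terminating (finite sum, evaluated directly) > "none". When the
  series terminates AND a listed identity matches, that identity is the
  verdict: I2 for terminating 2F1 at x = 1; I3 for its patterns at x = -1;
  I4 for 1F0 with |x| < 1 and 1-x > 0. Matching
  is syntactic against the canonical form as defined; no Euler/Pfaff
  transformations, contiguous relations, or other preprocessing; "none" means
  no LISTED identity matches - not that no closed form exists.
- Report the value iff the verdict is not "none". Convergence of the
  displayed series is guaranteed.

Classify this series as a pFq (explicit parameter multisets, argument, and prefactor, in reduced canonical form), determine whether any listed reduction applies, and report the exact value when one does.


Canonical form: C = -\frac{3}{4} times 0F1 with upper {-}, lower {-\frac{1}{3}}, x = \frac{1}{2}. Verdict: none. No listed pattern accepts 0F1(-; -\frac{1}{3}; \frac{1}{2}).

Structural cue: t_0 = -\frac{3}{4} here, and the product of the first k integers (C = -3/4, x = 1/2) is k!.
Ratio: r(k) = \frac{1}{2} * 1 / [(k-\frac{1}{3}) (k+1)] - rational; roots negated = parameters, x = \frac{1}{2}, C = -\frac{3}{4}.


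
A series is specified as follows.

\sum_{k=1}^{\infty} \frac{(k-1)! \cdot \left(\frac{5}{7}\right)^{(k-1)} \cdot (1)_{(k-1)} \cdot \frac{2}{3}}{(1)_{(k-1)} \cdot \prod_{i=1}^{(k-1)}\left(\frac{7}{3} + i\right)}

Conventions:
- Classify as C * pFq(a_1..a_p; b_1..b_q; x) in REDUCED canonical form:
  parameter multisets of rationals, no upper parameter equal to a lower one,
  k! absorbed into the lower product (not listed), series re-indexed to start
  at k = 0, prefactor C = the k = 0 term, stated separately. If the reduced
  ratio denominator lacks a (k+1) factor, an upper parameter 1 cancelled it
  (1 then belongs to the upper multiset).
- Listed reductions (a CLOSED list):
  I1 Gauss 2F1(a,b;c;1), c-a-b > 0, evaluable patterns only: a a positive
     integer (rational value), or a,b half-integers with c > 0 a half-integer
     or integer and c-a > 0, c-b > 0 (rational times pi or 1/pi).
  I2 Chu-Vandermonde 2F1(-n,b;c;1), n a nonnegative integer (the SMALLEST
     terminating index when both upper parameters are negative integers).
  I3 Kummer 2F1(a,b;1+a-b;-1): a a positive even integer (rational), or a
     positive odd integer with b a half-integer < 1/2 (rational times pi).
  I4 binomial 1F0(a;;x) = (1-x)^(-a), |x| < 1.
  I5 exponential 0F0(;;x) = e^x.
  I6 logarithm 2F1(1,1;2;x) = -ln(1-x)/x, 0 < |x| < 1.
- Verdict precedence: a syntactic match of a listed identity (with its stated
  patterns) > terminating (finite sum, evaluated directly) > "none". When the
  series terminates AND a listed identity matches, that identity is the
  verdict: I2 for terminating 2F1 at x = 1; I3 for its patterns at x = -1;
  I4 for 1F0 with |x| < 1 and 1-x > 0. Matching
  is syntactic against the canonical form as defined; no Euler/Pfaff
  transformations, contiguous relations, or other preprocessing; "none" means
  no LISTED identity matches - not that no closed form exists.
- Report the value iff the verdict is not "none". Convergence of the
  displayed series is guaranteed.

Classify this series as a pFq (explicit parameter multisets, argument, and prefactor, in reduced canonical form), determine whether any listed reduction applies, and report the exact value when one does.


At argument \frac{5}{7}: a 2F1 with upper {1, 1}, lower {\frac{10}{3}}, scaled by C = \frac{2}{3}. Verdict: none - at argument \frac{5}{7} the multisets {1, 1} ; {\frac{10}{3}} match no listed identity.

First insight: with t_0 = \frac{2}{3}, (1)_k (C = 2/3, x = 5/7) is k! itself.
Consecutive-term ratio: r(k) = \frac{5}{7} * (k+1) (k+1) / [(k+\frac{10}{3}) (k+1)] - rational in k. x = \frac{5}{7}; t_0 = \frac{2}{3}; negate the roots.


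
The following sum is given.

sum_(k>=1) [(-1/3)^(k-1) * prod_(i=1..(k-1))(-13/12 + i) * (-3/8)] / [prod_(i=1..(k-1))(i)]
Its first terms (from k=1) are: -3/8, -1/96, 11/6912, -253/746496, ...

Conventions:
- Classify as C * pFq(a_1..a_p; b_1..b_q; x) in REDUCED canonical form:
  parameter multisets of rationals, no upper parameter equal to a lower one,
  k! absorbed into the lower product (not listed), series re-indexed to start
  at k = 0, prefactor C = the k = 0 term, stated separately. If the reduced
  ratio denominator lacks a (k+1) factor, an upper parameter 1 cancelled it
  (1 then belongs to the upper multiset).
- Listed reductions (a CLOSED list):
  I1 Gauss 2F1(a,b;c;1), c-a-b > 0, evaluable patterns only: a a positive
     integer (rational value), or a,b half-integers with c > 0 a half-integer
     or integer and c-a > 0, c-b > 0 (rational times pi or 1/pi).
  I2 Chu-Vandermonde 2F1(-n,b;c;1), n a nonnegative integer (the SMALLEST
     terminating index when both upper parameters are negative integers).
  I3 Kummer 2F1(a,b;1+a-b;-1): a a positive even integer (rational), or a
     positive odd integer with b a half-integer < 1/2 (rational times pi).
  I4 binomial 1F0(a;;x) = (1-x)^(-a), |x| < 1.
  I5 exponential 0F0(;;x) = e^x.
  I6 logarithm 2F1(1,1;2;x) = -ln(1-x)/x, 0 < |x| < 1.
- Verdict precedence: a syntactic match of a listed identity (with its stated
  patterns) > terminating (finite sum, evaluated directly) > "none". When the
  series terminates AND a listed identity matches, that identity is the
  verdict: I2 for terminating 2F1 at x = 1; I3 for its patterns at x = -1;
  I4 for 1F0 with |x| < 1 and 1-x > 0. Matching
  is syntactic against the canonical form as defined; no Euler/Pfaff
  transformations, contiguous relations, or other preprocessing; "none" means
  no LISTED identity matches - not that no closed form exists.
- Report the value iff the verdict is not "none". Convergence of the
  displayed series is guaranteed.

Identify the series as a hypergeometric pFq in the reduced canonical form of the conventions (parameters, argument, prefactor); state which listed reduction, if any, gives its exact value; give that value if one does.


The series (x = -1/3) is 1F0: upper {-1/12}, lower {-}, prefactor -3/8. Verdict: the I4 binomial reduction applies (the 1F0 binomial series: exponent 1/12, x = -1/3). Hence: (-3/8) * (4/3)^(1/12).

Key step: with t_0 = -3/8, the product of the first k integers (prefactor -3/8) is k!.
Adjacent-term ratio: r(k) = (-1/3) * (k-1/12) / [(k+1)] - rational; roots negated = parameters, x = (-1/3), C = -3/8.


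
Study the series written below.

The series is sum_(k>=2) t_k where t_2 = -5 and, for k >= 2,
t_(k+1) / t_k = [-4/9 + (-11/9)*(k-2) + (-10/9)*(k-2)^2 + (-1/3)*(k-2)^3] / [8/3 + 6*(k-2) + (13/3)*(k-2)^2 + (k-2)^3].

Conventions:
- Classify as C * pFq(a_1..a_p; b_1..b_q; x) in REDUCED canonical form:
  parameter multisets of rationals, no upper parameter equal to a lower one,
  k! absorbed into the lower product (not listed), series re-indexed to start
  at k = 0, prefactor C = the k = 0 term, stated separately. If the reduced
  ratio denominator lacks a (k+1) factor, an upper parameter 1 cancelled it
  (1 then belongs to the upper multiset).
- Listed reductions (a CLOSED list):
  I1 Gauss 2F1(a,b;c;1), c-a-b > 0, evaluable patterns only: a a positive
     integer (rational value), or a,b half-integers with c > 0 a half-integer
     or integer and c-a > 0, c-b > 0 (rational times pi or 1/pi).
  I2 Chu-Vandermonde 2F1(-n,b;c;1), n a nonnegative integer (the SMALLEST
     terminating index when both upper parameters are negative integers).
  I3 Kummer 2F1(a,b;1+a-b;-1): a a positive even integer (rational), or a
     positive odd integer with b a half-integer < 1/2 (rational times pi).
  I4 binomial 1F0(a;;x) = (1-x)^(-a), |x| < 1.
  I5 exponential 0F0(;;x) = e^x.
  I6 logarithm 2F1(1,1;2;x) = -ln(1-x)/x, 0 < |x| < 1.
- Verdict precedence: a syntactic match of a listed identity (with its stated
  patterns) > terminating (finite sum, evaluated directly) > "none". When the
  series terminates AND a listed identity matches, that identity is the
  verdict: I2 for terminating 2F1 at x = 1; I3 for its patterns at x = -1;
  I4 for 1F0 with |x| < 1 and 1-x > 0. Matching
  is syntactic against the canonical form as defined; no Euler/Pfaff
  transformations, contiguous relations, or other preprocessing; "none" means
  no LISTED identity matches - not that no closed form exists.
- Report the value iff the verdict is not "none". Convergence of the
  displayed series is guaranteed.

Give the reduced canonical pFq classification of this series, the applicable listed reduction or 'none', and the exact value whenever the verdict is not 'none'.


x = -1/3 here; the reduced form reads 2F1, upper {1, 1}, lower {2}, C = -5. Verdict: this is the logarithmic series (I6) (the logarithm: parameters (1,1;2), x = -1/3). Exact value: (-15) * ln(4/3).

The tell: t_0 being -5, the parameter 4/3 appears in both the upper and lower lists and cancels.
Ratio: r(k) = (-1/3) * (k+1) (k+1) / [(k+2) (k+1)] ; factor over Q: parameters, x = (-1/3), and C = -5.


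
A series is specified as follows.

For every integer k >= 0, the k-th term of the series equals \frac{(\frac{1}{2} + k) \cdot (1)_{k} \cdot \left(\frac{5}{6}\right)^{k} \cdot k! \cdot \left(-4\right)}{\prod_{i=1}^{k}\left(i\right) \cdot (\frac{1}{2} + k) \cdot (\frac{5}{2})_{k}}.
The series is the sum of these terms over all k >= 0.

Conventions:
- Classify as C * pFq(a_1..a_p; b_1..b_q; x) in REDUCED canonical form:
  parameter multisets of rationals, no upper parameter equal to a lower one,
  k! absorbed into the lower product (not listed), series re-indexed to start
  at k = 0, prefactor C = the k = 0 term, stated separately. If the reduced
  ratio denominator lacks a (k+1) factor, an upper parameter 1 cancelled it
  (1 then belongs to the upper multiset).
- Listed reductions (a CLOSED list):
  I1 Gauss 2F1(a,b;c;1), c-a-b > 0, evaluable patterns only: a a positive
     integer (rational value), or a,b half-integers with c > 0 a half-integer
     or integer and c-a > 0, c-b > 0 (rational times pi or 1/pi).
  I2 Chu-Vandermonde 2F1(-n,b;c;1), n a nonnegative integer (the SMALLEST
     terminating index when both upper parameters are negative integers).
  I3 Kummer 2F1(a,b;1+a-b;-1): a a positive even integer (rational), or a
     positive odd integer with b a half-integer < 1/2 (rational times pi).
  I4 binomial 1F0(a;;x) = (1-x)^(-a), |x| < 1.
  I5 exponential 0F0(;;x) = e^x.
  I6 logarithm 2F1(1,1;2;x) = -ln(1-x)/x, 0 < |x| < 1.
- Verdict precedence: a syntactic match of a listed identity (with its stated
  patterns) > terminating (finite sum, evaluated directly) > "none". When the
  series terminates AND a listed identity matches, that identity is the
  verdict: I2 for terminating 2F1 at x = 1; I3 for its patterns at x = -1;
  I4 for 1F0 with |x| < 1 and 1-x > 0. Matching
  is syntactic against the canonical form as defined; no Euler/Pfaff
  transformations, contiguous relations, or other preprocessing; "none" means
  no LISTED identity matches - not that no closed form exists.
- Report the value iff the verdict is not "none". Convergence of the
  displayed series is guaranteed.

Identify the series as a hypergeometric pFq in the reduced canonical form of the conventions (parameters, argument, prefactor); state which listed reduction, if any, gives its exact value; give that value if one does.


Prefactor -4, argument \frac{5}{6}: 2F1 with upper {1, 1} over lower {\frac{5}{2}}. Verdict: none - at argument \frac{5}{6} the multisets {1, 1} ; {\frac{5}{2}} match no listed identity.

Structural cue: t_0 being -4, the factorial ratio (prefactor -4) (k+a-1)!/(a-1)! is a rising factorial (a)_k.
Ratio: r(k) = \frac{5}{6} * (k+1) (k+1) / [(k+\frac{5}{2}) (k+1)] - rational; roots negated = parameters, x = \frac{5}{6}, C = -4.


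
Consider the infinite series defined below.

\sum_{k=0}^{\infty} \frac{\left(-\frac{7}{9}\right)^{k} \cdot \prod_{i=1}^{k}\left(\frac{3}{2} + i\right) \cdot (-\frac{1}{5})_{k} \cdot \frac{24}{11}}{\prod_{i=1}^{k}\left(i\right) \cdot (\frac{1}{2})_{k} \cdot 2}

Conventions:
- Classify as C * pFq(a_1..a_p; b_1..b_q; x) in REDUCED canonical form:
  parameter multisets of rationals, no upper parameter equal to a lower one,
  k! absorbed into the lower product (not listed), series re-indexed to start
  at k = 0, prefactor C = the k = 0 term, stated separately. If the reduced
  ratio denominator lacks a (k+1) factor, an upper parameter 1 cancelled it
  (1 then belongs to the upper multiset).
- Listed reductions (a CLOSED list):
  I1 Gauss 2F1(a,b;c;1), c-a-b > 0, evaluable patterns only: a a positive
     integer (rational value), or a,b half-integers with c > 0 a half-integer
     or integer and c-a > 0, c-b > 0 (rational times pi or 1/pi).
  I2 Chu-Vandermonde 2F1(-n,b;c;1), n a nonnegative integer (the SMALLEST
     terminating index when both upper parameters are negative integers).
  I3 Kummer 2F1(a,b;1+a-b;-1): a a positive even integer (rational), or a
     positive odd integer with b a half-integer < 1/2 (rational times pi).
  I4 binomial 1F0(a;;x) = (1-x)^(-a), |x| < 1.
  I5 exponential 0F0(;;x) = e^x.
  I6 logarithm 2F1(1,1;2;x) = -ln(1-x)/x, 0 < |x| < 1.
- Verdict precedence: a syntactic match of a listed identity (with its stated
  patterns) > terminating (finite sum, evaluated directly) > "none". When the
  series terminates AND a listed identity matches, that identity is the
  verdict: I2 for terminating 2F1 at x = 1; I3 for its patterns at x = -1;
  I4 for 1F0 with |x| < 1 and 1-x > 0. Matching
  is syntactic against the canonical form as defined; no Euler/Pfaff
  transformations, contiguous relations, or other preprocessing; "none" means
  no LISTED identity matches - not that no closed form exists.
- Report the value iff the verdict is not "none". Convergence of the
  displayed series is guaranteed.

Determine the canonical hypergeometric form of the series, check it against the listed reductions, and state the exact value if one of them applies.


Key observation: t_0 being \frac{12}{11}, the product of the first k integers (C = 12/11) is k!.
Consecutive-term ratio: r(k) = -\frac{7}{9} * (k-\frac{1}{5}) (k+\frac{5}{2}) / [(k+\frac{1}{2}) (k+1)] - rational in k. x = -\frac{7}{9}; t_0 = \frac{12}{11}; negate the roots.

This is \frac{12}{11} * 2F1(-\frac{1}{5}, \frac{5}{2}; \frac{1}{2}; -\frac{7}{9}) in reduced canonical form. Verdict: none. A 2F1 with upper {-\frac{1}{5}, \frac{5}{2}} fits none of I1-I6 at x = -\frac{7}{9}; the sum runs forever.
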